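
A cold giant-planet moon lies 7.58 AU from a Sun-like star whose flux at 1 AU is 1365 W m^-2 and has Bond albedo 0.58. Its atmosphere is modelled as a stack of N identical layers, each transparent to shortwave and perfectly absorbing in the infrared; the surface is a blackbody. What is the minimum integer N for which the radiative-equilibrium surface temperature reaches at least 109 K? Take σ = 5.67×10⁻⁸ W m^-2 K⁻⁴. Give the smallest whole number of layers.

Irradiance scales as 1/d², so S = 1365 W m^-2 × (1/7.58)² = 23.76 W m^-2.
OLR = S(1−α)/4 = 2.495 W m^-2; the top layer radiates at T_e = 81.44 K.
Need (N+1)T_e⁴ ≥ T_s⁴, i.e. N+1 ≥ (109/81.44)⁴ = 3.209.
The minimum whole number is N = 3.

3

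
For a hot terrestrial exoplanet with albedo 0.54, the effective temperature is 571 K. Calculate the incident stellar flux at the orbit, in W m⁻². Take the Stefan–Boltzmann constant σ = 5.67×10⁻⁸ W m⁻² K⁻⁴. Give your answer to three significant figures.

Invert the energy balance for S: S = 4σT⁴/(1−α).
The emitted flux is σT⁴ = 6027 W m⁻².
S = 4·6027/0.46 = 52410 W m⁻².

52400 W m⁻²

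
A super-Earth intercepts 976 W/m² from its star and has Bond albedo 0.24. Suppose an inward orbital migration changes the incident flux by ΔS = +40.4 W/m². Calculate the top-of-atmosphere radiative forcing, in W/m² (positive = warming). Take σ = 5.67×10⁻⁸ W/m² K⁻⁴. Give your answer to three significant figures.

7.68 W/m²

Only a fraction (1−α) is absorbed and it's spread over 4πR², so ΔF = (1−α)ΔS/4 = 7.676 W/m².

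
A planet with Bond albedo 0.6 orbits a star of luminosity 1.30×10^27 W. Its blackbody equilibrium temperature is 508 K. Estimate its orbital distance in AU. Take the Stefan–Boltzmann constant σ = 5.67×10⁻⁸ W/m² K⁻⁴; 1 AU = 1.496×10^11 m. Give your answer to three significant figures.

The flux needed for this T is 4σT⁴/(1−0.6) = 37760 W/m².
S = L/(4πd²) → d = √(L/4πS) = √(1.30×10^27/(4π·37760)) = 5.234×10^10 m = 0.3499 AU.

0.350 AU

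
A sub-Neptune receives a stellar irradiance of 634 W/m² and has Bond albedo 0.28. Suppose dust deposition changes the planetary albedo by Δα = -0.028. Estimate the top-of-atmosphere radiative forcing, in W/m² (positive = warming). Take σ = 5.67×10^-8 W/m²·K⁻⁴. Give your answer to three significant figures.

The change in absorbed flux is Δ[S(1−α)/4] = −SΔα/4 = 4.438 W/m².

4.44 W/m²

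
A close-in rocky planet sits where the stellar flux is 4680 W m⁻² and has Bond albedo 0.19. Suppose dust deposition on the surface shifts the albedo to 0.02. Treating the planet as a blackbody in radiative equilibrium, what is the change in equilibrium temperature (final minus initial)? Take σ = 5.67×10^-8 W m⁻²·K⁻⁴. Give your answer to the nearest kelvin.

With α = 0.19, T₁ = 359.6 K.
With α = 0.02, T₂ = 377.1 K.
Change: 377.1 − 359.6 = 17.54 K.

18 K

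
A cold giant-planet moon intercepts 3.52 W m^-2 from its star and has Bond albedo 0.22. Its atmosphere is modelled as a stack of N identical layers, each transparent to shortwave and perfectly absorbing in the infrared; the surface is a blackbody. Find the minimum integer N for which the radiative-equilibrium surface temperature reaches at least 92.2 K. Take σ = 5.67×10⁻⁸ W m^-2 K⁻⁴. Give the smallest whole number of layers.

5

Top-of-atmosphere balance: σT_e⁴ = S(1−α)/4 = 0.6864 W m^-2 → T_e = 58.99 K.
Since T_s⁴ = (N+1)T_e⁴, we need N ≥ (T_s/T_e)⁴ − 1 = 4.969.
The minimum whole number is N = 5.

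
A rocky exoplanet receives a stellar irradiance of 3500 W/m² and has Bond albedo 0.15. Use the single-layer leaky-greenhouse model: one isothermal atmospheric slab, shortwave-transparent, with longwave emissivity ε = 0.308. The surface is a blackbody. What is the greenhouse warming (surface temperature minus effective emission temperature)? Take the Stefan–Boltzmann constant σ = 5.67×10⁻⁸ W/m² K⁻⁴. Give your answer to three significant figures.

14.4 K

Effective emission temperature (TOA balance): σT_e⁴ = S(1−α)/4 = 743.8 W/m² → T_e = 338.4 K.
For a single slab of emissivity ε, T_s⁴ = 2T_e⁴/(2−ε); thus T_s = 338.4·(1.182)^(1/4) = 352.9 K.
Greenhouse warming: T_s − T_e = 14.45 K.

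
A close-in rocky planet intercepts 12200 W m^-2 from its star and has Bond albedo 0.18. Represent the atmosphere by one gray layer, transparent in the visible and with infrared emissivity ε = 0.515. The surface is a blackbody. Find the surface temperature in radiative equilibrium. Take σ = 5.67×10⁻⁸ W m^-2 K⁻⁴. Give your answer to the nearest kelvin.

At the top of the atmosphere, σT_e⁴ = S(1−α)/4 = 2501 W m^-2, giving T_e = 458.3 K.
The surface balance (absorbed SW + ε·downward IR = σT_s⁴) with T_a⁴ = T_s⁴/2 reduces to T_s = T_e·[2/(2−ε)]^¼ = 493.7 K.

494 kelvin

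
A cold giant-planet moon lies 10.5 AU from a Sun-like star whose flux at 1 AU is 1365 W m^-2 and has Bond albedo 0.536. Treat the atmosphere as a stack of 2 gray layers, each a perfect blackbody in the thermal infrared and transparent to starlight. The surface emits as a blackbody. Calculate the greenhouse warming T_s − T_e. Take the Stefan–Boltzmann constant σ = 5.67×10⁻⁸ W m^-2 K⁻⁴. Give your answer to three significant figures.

Flux at the orbit: S = 1365/(10.5)² = 12.38 W m^-2.
Top-of-atmosphere balance: σT_e⁴ = S(1−α)/4 = 1.436 W m^-2 → T_e = 70.94 K.
Surface: T_s = (3)^¼·T_e = 93.37 K.
Warming: T_s − T_e = 22.42 K.

22.4 kelvin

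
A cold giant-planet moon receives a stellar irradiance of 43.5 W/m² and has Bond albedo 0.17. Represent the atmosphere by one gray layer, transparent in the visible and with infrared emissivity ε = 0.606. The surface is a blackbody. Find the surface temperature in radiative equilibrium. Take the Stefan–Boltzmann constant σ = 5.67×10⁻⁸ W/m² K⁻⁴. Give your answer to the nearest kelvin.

The planet radiates to space at T_e = [S(1−α)/(4σ)]^(1/4) = 112.3 K.
For a single slab of emissivity ε, T_s⁴ = 2T_e⁴/(2−ε); thus T_s = 112.3·(1.435)^(1/4) = 122.9 K.

123 K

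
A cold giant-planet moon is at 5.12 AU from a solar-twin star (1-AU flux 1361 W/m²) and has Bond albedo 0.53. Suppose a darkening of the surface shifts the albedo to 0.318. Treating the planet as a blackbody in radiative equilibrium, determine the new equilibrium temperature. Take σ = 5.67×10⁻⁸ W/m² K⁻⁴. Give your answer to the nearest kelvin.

Irradiance scales as 1/d², so S = 1361 W/m² × (1/5.12)² = 51.92 W/m².
New equilibrium: T₂ = [(1−0.318)·51.92/(4σ)]^(1/4) = 111.8 K.

112 K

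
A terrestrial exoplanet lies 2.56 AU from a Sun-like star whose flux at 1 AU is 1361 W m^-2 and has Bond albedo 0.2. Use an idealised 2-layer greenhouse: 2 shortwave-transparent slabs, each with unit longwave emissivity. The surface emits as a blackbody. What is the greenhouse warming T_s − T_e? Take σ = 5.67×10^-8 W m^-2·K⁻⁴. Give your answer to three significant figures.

By the inverse-square law, S = 1361/2.56² = 207.7 W m^-2.
The effective emission temperature is T_e = [S(1−α)/(4σ)]^¼ = 164.5 K.
Surface: T_s = (3)^¼·T_e = 216.5 K.
Warming: T_s − T_e = 52.00 K.

52.0 kelvin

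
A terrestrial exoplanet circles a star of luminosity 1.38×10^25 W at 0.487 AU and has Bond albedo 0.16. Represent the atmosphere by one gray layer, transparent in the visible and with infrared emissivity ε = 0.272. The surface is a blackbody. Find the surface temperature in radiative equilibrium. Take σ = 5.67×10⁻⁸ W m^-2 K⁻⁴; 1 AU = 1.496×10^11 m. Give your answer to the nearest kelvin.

173 kelvin

d = 0.487 × 1.496×10^11 m = 7.286×10^10 m.
Flux at the orbit: S = L/(4πd²) = 1.38×10^25/(4π·(7.29×10^10)²) = 206.9 W m^-2.
At the top of the atmosphere, σT_e⁴ = S(1−α)/4 = 43.45 W m^-2, giving T_e = 166.4 K.
The surface balance (absorbed SW + ε·downward IR = σT_s⁴) with T_a⁴ = T_s⁴/2 reduces to T_s = T_e·[2/(2−ε)]^¼ = 172.6 K.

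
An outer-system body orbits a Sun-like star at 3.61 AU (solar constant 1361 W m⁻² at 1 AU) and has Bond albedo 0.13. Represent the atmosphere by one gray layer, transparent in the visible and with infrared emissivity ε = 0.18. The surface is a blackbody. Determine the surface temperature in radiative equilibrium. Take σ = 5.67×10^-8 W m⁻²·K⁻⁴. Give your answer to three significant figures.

Flux at the orbit: S = 1361/(3.61)² = 104.4 W m⁻².
The planet radiates to space at T_e = [S(1−α)/(4σ)]^(1/4) = 141.5 K.
Surface balance with a leaky layer gives σT_s⁴ = σT_e⁴·2/(2−ε), so T_s = T_e·[2/(2−0.18)]^(1/4) = 144.9 K.

145 kelvin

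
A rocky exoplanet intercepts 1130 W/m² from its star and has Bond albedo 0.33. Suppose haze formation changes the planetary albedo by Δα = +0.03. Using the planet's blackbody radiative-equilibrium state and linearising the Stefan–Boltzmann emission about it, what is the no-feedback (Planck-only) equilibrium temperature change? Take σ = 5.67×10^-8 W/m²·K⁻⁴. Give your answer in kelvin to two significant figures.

-2.7 kelvin

Unperturbed T_e = [1130·(1−0.33)/(4σ)]^¼ = 240.4 K.
The change in absorbed flux is Δ[S(1−α)/4] = −SΔα/4 = -8.475 W/m².
The Planck feedback parameter is 4σT_e³ = 3.150 W/m²/K.
ΔT₀ = ΔF/λ_P = -8.475/3.150 = -2.69 K.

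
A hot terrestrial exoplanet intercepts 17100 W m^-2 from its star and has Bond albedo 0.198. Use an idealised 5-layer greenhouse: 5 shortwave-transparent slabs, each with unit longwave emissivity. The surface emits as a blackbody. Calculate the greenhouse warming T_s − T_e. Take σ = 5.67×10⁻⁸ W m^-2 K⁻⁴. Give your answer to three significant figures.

280 kelvin

Top-of-atmosphere balance: σT_e⁴ = S(1−α)/4 = 3429 W m^-2 → T_e = 495.9 K.
T_s = (N+1)^(1/4)·T_e = 776.1 K.
So the greenhouse effect raises the surface by 776.1 − 495.9 = 280.2 K.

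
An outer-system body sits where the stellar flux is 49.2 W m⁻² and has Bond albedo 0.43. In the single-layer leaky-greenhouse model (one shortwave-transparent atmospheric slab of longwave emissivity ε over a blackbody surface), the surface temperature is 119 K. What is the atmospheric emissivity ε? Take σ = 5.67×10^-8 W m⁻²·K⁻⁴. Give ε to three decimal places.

0.767

Effective temperature: T_e = [S(1−α)/(4σ)]^(1/4) = 105.5 K.
Since (2−ε)/2 = (T_e/T_s)⁴ = 0.6166, ε = 0.7668.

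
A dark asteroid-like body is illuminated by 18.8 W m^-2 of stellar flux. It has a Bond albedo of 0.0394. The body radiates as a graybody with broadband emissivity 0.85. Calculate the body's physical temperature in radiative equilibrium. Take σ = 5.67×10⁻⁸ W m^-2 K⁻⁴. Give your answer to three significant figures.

The planet absorbs (1−α)S over its disc πR² and re-emits over 4πR², so the mean absorbed flux is (1−0.0394)·18.80/4 = 4.515 W m^-2.
Equating to εσT⁴ with ε = 0.85: T = (4.515/0.85σ)^(1/4) = 98.38 K.

98.4 K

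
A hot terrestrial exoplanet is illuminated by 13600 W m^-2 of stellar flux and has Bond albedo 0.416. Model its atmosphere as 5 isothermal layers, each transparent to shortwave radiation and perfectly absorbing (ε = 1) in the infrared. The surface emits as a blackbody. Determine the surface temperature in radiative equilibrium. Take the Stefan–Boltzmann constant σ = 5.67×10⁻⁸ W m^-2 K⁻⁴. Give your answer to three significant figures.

OLR = S(1−α)/4 = 1986 W m^-2; the top layer radiates at T_e = 432.6 K.
For an N-layer opaque stack, T_s⁴ = (N+1)T_e⁴, hence T_s = (6)^(1/4)×432.6 K = 677.0 K.

677 K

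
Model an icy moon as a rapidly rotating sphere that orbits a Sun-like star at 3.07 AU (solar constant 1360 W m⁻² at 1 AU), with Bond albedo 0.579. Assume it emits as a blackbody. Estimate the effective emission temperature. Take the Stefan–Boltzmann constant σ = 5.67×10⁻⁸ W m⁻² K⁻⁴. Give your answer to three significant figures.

128 K

Flux at the orbit: S = 1360/(3.07)² = 144.3 W m⁻².
Absorbed flux (global mean): S(1−α)/4 = 144.3·0.421/4 = 15.19 W m⁻².
Balancing against σT⁴: T = (15.19/5.67×10⁻⁸)^(1/4) = 127.9 K.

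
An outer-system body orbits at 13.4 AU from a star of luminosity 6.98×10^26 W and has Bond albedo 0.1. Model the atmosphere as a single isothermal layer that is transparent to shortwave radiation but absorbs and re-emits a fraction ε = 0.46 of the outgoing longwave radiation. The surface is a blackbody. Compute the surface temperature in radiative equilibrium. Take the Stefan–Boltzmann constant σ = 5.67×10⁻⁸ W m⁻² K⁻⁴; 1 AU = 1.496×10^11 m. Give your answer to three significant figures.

d = 13.4 × 1.496×10^11 m = 2.005×10^12 m.
Flux at the orbit: S = L/(4πd²) = 6.98×10^26/(4π·(2.00×10^12)²) = 13.82 W m⁻².
The planet radiates to space at T_e = [S(1−α)/(4σ)]^(1/4) = 86.06 K.
For a single slab of emissivity ε, T_s⁴ = 2T_e⁴/(2−ε); thus T_s = 86.06·(1.299)^(1/4) = 91.87 K.

91.9 K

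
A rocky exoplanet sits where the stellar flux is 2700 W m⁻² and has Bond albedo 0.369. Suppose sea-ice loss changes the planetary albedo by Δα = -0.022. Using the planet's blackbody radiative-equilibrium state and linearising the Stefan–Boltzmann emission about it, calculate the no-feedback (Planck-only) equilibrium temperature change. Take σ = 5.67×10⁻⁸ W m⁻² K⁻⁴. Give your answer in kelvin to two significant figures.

2.6 K

Unperturbed T_e = [2700·(1−0.369)/(4σ)]^¼ = 294.4 K.
TOA radiative forcing: ΔF = −S·Δα/4 = −2700·(-0.022)/4 = 14.85 W m⁻².
Linearising σT⁴ gives d(σT⁴)/dT = 4σT_e³ = 5.787 W m⁻² per K.
ΔT₀ = ΔF/λ_P = 14.85/5.787 = 2.57 K.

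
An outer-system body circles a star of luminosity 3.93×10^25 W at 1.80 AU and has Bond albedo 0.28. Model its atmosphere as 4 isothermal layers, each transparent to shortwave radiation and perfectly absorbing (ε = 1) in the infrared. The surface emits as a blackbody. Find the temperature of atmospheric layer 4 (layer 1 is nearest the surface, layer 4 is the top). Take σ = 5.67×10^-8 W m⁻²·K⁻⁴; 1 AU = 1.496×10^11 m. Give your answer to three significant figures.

108 kelvin

Orbital distance: d = 1.80 AU = 2.693×10^11 m.
Flux at the orbit: S = L/(4πd²) = 3.93×10^25/(4π·(2.69×10^11)²) = 43.13 W m⁻².
Top-of-atmosphere balance: σT_e⁴ = S(1−α)/4 = 7.763 W m⁻² → T_e = 108.2 K.
In the N-layer model, layer k (counted from the surface) has T_k = (N+1−k)^(1/4)·T_e.
With k = 4: T_4 = (4+1−4)^¼·108.2 K = 108.2 K.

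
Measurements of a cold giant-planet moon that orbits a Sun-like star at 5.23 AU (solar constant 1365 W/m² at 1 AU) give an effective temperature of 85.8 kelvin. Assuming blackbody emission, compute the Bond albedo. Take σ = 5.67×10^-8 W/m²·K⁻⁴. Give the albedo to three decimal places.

Irradiance scales as 1/d², so S = 1365 W/m² × (1/5.23)² = 49.90 W/m².
From σT⁴ = S(1−α)/4 we invert for α: 1−α = 4σT⁴/S.
4σT⁴ = 4·5.67×10⁻⁸·(85.8)⁴ = 12.29 W/m².
1−α = 12.29/49.90 = 0.2463, so α = 0.7537.

0.754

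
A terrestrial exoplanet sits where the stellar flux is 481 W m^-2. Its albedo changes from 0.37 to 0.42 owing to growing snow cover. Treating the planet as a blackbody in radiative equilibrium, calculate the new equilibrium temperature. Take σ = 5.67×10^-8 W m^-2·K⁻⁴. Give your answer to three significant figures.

187 K

T₂ = [S(1−α₂)/(4σ)]^(1/4) = [481.0·0.58/(4σ)]^(1/4) = 187.3 K.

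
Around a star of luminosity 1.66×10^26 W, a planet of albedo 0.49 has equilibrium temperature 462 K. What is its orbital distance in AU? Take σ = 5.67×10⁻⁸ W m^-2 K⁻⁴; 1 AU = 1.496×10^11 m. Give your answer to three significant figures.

Required flux: S = 4σT⁴/(1−α) = 20260 W m^-2.
S = L/(4πd²) → d = √(L/4πS) = √(1.66×10^26/(4π·20260)) = 2.553×10^10 m = 0.1707 AU.

0.171 AU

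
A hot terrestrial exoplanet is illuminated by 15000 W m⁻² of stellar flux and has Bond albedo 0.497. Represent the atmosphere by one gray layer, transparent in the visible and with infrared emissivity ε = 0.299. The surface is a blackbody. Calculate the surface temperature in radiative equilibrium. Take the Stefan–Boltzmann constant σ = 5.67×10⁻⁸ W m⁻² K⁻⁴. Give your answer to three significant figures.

445 K

The planet radiates to space at T_e = [S(1−α)/(4σ)]^(1/4) = 427.1 K.
The surface balance (absorbed SW + ε·downward IR = σT_s⁴) with T_a⁴ = T_s⁴/2 reduces to T_s = T_e·[2/(2−ε)]^¼ = 444.7 K.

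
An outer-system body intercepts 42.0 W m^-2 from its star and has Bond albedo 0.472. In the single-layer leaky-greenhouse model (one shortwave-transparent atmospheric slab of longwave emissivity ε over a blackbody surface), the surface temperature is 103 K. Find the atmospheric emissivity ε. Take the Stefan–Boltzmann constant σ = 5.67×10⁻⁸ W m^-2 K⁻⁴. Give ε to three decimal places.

0.263

TOA balance gives T_e = 99.44 K.
Inverting T_s⁴ = 2T_e⁴/(2−ε): (T_e/T_s)⁴ = 0.8687, so ε = 2(1 − 0.8687) = 0.2625.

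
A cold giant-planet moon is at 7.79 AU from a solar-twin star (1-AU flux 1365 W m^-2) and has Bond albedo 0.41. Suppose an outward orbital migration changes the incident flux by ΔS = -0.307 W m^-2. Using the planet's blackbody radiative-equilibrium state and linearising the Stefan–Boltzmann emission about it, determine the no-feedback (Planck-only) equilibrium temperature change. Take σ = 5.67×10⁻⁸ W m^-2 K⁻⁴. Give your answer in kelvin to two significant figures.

-0.30 K

Irradiance scales as 1/d², so S = 1365 W m^-2 × (1/7.79)² = 22.49 W m^-2.
Reference equilibrium: T_e = [S(1−α)/(4σ)]^(1/4) = 87.46 K.
Only a fraction (1−α) is absorbed and it's spread over 4πR², so ΔF = (1−α)ΔS/4 = -0.04528 W m^-2.
The Planck feedback parameter is 4σT_e³ = 0.1517 W m^-2/K.
ΔT₀ = ΔF/λ_P = -0.04528/0.1517 = -0.298 K.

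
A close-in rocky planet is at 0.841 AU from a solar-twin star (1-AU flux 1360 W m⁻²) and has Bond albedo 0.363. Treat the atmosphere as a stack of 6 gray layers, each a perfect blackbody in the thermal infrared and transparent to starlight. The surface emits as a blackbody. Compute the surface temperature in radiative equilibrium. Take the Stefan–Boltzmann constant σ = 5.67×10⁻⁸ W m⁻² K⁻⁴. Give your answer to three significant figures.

By the inverse-square law, S = 1360/0.841² = 1923 W m⁻².
Top-of-atmosphere balance: σT_e⁴ = S(1−α)/4 = 306.2 W m⁻² → T_e = 271.1 K.
Layer-by-layer balance gives σT_s⁴ = (N+1)σT_e⁴, so T_s = 7^¼·271.1 = 440.9 K.

441 K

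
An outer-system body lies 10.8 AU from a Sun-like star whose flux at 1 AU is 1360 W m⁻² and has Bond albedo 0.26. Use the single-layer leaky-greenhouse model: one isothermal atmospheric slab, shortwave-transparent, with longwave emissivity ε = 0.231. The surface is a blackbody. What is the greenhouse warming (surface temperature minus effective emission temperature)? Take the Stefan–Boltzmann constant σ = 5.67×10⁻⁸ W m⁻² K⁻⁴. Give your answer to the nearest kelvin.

2 K

Irradiance scales as 1/d², so S = 1360 W m⁻² × (1/10.8)² = 11.66 W m⁻².
The planet radiates to space at T_e = [S(1−α)/(4σ)]^(1/4) = 78.54 K.
For a single slab of emissivity ε, T_s⁴ = 2T_e⁴/(2−ε); thus T_s = 78.54·(1.131)^(1/4) = 80.98 K.
Greenhouse warming: T_s − T_e = 2.447 K.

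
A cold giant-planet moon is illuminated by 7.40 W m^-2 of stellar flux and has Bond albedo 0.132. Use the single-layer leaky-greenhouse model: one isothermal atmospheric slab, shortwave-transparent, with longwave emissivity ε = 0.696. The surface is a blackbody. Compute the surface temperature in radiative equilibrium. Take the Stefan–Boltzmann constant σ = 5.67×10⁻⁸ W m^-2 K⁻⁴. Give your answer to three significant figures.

81.2 K

The planet radiates to space at T_e = [S(1−α)/(4σ)]^(1/4) = 72.95 K.
For a single slab of emissivity ε, T_s⁴ = 2T_e⁴/(2−ε); thus T_s = 72.95·(1.534)^(1/4) = 81.18 K.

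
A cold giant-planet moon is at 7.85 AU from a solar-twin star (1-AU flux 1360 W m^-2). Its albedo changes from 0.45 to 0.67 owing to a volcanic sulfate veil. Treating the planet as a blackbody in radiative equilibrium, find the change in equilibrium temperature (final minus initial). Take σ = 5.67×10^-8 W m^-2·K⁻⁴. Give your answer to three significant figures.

By the inverse-square law, S = 1360/7.85² = 22.07 W m^-2.
With α = 0.45, T₁ = 85.53 K.
With α = 0.67, T₂ = 75.28 K.
Change: 75.28 − 85.53 = -10.25 K.

-10.3 K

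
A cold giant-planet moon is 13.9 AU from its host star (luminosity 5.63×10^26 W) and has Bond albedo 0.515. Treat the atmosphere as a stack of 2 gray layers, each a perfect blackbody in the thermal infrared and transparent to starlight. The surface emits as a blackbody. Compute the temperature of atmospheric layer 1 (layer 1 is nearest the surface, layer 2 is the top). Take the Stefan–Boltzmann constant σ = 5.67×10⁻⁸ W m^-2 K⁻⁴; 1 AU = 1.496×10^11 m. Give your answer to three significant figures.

81.6 K

Orbital distance: d = 13.9 AU = 2.079×10^12 m.
S = L/(4πd²) = 10.36 W m^-2.
Top-of-atmosphere balance: σT_e⁴ = S(1−α)/4 = 1.256 W m^-2 → T_e = 68.61 K.
In the N-layer model, layer k (counted from the surface) has T_k = (N+1−k)^(1/4)·T_e.
With k = 1: T_1 = (2+1−1)^¼·68.61 K = 81.59 K.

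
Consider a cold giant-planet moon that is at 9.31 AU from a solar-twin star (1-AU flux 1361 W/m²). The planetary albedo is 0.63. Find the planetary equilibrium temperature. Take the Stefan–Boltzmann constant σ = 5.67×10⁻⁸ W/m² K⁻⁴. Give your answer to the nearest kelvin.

Flux at the orbit: S = 1361/(9.31)² = 15.70 W/m².
The planet absorbs (1−α)S over its disc πR² and re-emits over 4πR², so the mean absorbed flux is (1−0.63)·15.70/4 = 1.452 W/m².
Balancing against σT⁴: T = (1.452/5.67×10⁻⁸)^(1/4) = 71.14 K.

71 K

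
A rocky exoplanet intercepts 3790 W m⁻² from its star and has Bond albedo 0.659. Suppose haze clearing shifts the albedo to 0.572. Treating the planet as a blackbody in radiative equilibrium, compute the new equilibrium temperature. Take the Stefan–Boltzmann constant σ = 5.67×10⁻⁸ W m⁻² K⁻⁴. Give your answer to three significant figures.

With the new albedo, S(1−α₂)/4 = 405.5 W m⁻², so T₂ = 290.8 K.

291 kelvin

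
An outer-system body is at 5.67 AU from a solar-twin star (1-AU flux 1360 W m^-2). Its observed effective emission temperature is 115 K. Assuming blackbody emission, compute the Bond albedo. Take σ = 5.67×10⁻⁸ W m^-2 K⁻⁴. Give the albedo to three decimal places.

Flux at the orbit: S = 1360/(5.67)² = 42.30 W m^-2.
From σT⁴ = S(1−α)/4 we invert for α: 1−α = 4σT⁴/S.
σT⁴ = 9.917 W m^-2, so 4σT⁴ = 39.67 W m^-2.
Hence α = 1 − 39.67/42.30 = 0.0623.

0.062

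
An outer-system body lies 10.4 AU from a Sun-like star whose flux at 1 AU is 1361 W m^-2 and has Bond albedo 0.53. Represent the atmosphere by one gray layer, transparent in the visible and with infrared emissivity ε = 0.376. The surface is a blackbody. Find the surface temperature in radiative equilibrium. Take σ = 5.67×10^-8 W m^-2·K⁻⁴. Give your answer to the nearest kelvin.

Irradiance scales as 1/d², so S = 1361 W m^-2 × (1/10.4)² = 12.58 W m^-2.
The planet radiates to space at T_e = [S(1−α)/(4σ)]^(1/4) = 71.46 K.
Surface balance with a leaky layer gives σT_s⁴ = σT_e⁴·2/(2−ε), so T_s = T_e·[2/(2−0.376)]^(1/4) = 75.28 K.

75 kelvin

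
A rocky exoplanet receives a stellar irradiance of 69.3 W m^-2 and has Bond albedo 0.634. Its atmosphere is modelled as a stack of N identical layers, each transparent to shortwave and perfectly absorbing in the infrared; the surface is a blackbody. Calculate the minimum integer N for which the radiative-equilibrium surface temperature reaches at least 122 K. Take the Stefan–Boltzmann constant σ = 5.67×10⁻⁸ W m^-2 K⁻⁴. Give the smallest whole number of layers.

1

Top-of-atmosphere balance: σT_e⁴ = S(1−α)/4 = 6.341 W m^-2 → T_e = 102.8 K.
T_s = (N+1)^(1/4)·T_e ≥ 122 K requires N+1 ≥ (T_s/T_e)⁴ = (122/102.8)⁴ = 1.981.
Rounding up, N = 1.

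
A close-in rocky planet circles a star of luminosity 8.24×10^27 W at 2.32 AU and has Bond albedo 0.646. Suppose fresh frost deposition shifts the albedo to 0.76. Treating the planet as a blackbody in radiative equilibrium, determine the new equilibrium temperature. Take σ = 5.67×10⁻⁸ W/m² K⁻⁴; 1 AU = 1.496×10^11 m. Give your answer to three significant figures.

d = 2.32 × 1.496×10^11 m = 3.471×10^11 m.
Flux at the orbit: S = L/(4πd²) = 8.24×10^27/(4π·(3.47×10^11)²) = 5443 W/m².
With the new albedo, S(1−α₂)/4 = 326.6 W/m², so T₂ = 275.5 K.

275 kelvin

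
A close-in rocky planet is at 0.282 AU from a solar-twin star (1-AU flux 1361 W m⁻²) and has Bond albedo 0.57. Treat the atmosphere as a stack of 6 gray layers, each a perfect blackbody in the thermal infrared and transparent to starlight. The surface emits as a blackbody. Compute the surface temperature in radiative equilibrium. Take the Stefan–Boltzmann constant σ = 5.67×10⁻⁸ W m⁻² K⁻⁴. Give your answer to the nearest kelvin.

690 kelvin

By the inverse-square law, S = 1361/0.282² = 17110 W m⁻².
Top-of-atmosphere balance: σT_e⁴ = S(1−α)/4 = 1840 W m⁻² → T_e = 424.4 K.
For an N-layer opaque stack, T_s⁴ = (N+1)T_e⁴, hence T_s = (7)^(1/4)×424.4 K = 690.4 K.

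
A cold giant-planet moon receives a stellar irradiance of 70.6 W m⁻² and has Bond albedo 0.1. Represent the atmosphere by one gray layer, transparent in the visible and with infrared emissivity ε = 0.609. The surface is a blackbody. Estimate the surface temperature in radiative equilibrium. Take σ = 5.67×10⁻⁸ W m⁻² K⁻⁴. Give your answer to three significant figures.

The planet radiates to space at T_e = [S(1−α)/(4σ)]^(1/4) = 129.4 K.
The surface balance (absorbed SW + ε·downward IR = σT_s⁴) with T_a⁴ = T_s⁴/2 reduces to T_s = T_e·[2/(2−ε)]^¼ = 141.7 K.

142 K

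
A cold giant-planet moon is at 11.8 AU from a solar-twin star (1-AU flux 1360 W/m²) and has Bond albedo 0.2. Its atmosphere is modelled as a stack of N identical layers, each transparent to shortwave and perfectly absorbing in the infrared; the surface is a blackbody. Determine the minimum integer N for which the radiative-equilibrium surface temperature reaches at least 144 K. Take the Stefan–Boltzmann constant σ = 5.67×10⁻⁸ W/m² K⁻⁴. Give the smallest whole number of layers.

12

Irradiance scales as 1/d², so S = 1360 W/m² × (1/11.8)² = 9.767 W/m².
Top-of-atmosphere balance: σT_e⁴ = S(1−α)/4 = 1.953 W/m² → T_e = 76.61 K.
T_s = (N+1)^(1/4)·T_e ≥ 144 K requires N+1 ≥ (T_s/T_e)⁴ = (144/76.61)⁴ = 12.480.
So N ≥ 11.480; the smallest integer is N = 12.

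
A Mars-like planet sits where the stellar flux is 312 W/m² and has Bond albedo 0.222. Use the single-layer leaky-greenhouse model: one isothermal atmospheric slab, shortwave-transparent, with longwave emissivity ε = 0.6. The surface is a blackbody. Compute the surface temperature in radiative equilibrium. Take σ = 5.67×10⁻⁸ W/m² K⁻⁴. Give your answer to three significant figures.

At the top of the atmosphere, σT_e⁴ = S(1−α)/4 = 60.68 W/m², giving T_e = 180.9 K.
For a single slab of emissivity ε, T_s⁴ = 2T_e⁴/(2−ε); thus T_s = 180.9·(1.429)^(1/4) = 197.7 K.

198 K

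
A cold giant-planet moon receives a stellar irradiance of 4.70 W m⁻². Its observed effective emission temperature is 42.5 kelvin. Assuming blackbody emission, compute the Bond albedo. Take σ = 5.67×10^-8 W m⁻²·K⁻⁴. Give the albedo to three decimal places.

Rearranging the radiative balance, α = 1 − 4σT⁴/S.
4σT⁴ = 4·5.67×10⁻⁸·(42.5)⁴ = 0.7399 W m⁻².
1−α = 0.7399/4.700 = 0.1574, so α = 0.8426.

0.843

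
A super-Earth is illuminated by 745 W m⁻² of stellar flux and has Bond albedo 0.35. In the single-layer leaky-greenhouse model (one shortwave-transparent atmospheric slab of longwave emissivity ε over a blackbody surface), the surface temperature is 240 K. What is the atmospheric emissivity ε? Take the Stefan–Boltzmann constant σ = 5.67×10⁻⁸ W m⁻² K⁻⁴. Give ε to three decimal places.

0.713

TOA balance gives T_e = 215.0 K.
Since (2−ε)/2 = (T_e/T_s)⁴ = 0.6435, ε = 0.7129.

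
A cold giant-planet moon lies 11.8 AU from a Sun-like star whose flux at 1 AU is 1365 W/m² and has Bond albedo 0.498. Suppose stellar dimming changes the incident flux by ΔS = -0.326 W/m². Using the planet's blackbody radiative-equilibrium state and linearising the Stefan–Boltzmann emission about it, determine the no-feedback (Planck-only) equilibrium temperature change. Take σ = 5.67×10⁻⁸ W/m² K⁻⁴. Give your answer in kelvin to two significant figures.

By the inverse-square law, S = 1365/11.8² = 9.803 W/m².
Reference equilibrium: T_e = [S(1−α)/(4σ)]^(1/4) = 68.25 K.
ΔF = Δ[S(1−α)]/4 = (1−0.498)·-0.326/4 = -0.04091 W/m².
Linearising σT⁴ gives d(σT⁴)/dT = 4σT_e³ = 0.07210 W/m² per K.
Hence the no-feedback warming is ΔF/(4σT_e³) = -0.567 K.

-0.57 K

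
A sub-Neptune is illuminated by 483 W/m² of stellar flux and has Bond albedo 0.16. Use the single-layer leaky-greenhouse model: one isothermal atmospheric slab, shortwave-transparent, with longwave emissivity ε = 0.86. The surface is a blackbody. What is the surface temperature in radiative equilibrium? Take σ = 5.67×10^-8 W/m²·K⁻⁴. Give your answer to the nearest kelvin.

The planet radiates to space at T_e = [S(1−α)/(4σ)]^(1/4) = 205.7 K.
The surface balance (absorbed SW + ε·downward IR = σT_s⁴) with T_a⁴ = T_s⁴/2 reduces to T_s = T_e·[2/(2−ε)]^¼ = 236.7 K.

237 kelvin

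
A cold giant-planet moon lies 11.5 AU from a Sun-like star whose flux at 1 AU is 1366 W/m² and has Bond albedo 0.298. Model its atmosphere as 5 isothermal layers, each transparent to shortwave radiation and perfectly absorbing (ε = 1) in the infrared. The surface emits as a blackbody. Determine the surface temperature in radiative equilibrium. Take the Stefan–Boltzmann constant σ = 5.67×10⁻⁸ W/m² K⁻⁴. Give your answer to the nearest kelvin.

Flux at the orbit: S = 1366/(11.5)² = 10.33 W/m².
The effective emission temperature is T_e = [S(1−α)/(4σ)]^¼ = 75.19 K.
With N = 5 opaque layers, T_s = (N+1)^(1/4)·T_e = 6^(1/4)·75.19 = 117.7 K.

118 K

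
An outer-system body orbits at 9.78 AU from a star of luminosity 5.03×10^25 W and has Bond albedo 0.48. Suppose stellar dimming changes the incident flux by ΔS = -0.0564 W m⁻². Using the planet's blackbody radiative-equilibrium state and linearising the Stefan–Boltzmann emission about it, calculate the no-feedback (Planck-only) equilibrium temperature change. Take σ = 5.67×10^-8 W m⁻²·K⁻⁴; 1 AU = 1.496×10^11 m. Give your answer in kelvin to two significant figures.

d = 9.78 × 1.496×10^11 m = 1.463×10^12 m.
Flux at the orbit: S = L/(4πd²) = 5.03×10^25/(4π·(1.46×10^12)²) = 1.870 W m⁻².
Unperturbed T_e = [1.870·(1−0.48)/(4σ)]^¼ = 45.50 K.
TOA radiative forcing: ΔF = (1−α)ΔS/4 = 0.52·(-0.0564)/4 = -0.007332 W m⁻².
Linearising σT⁴ gives d(σT⁴)/dT = 4σT_e³ = 0.02137 W m⁻² per K.
ΔT₀ = ΔF/λ_P = -0.007332/0.02137 = -0.343 K.

-0.34 K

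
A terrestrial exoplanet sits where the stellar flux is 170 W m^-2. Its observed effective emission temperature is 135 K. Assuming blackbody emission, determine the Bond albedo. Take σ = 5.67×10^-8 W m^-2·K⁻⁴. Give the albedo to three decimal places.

From σT⁴ = S(1−α)/4 we invert for α: 1−α = 4σT⁴/S.
4σT⁴ = 4·5.67×10⁻⁸·(135)⁴ = 75.33 W m^-2.
1−α = 75.33/170.0 = 0.4431, so α = 0.5569.

0.557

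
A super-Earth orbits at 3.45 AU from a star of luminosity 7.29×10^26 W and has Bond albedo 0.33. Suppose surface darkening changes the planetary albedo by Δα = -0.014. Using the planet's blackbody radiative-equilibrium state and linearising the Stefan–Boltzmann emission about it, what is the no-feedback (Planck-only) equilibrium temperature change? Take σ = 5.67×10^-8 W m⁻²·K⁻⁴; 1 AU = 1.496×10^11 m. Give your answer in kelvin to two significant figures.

Orbital distance: d = 3.45 AU = 5.161×10^11 m.
Flux at the orbit: S = L/(4πd²) = 7.29×10^26/(4π·(5.16×10^11)²) = 217.8 W m⁻².
Reference equilibrium: T_e = [S(1−α)/(4σ)]^(1/4) = 159.3 K.
ΔF = −(S/4)Δα = −(217.8/4)×(-0.014) = 0.7622 W m⁻².
Linearising σT⁴ gives d(σT⁴)/dT = 4σT_e³ = 0.9162 W m⁻² per K.
So ΔT₀ = 0.7622/0.9162 = 0.832 K.

0.83 K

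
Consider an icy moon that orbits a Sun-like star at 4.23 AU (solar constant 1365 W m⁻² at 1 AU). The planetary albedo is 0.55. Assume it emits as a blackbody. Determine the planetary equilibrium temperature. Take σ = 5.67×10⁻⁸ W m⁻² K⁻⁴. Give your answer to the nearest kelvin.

111 kelvin

By the inverse-square law, S = 1365/4.23² = 76.29 W m⁻².
Absorbed flux (global mean): S(1−α)/4 = 76.29·0.45/4 = 8.582 W m⁻².
Balancing against σT⁴: T = (8.582/5.67×10⁻⁸)^(1/4) = 110.9 K.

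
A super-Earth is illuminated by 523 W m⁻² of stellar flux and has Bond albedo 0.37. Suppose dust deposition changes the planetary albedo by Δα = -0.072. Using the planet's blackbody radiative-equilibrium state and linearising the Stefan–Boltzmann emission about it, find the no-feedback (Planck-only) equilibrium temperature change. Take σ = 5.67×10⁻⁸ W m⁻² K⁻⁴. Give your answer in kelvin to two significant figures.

Unperturbed T_e = [523.0·(1−0.37)/(4σ)]^¼ = 195.2 K.
ΔF = −(S/4)Δα = −(523.0/4)×(-0.072) = 9.414 W m⁻².
The Planck feedback parameter is 4σT_e³ = 1.688 W m⁻²/K.
Hence the no-feedback warming is ΔF/(4σT_e³) = 5.58 K.

5.6 K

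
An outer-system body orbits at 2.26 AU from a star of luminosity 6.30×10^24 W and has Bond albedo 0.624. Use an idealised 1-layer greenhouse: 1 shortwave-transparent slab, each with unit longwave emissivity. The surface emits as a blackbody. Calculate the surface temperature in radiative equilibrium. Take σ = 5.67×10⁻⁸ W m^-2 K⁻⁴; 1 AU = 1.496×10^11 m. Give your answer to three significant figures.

61.8 K

Orbital distance: d = 2.26 AU = 3.381×10^11 m.
S = L/(4πd²) = 4.386 W m^-2.
The effective emission temperature is T_e = [S(1−α)/(4σ)]^¼ = 51.93 K.
With N = 1 opaque layers, T_s = (N+1)^(1/4)·T_e = 2^(1/4)·51.93 = 61.75 K.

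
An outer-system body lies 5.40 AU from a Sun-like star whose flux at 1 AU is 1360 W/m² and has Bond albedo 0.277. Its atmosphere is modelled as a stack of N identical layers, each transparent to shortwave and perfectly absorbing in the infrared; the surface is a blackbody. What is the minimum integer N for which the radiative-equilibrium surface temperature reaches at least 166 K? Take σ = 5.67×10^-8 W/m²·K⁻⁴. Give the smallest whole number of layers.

Irradiance scales as 1/d², so S = 1360 W/m² × (1/5.40)² = 46.64 W/m².
Top-of-atmosphere balance: σT_e⁴ = S(1−α)/4 = 8.430 W/m² → T_e = 110.4 K.
Need (N+1)T_e⁴ ≥ T_s⁴, i.e. N+1 ≥ (166/110.4)⁴ = 5.107.
The minimum whole number is N = 5.

5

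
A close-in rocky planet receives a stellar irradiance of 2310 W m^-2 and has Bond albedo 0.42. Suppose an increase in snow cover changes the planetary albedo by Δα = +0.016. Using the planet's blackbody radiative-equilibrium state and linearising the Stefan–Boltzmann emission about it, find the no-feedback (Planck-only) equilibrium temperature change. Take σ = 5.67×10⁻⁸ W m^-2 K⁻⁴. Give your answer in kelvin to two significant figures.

Unperturbed T_e = [2310·(1−0.42)/(4σ)]^¼ = 277.2 K.
The change in absorbed flux is Δ[S(1−α)/4] = −SΔα/4 = -9.240 W m^-2.
Planck response: λ_P = 4σT_e³ = 4·5.67×10⁻⁸·(277.2)³ = 4.833 W m^-2/K.
Hence the no-feedback warming is ΔF/(4σT_e³) = -1.91 K.

-1.9 kelvin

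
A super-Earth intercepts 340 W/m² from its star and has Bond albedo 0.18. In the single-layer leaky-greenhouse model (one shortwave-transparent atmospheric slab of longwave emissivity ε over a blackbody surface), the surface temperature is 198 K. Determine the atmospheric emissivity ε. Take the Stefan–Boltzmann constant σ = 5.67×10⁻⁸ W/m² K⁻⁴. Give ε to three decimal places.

0.400

Effective temperature: T_e = [S(1−α)/(4σ)]^(1/4) = 187.2 K.
T_s⁴ = T_e⁴·2/(2−ε) → ε = 2 − 2(T_e/T_s)⁴ = 2 − 2·(187.2/198)⁴ = 0.4004.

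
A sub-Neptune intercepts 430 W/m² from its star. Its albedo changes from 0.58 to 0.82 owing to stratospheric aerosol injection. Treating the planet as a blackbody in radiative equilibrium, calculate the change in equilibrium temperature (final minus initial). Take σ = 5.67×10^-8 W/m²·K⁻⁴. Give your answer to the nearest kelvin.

-32 kelvin

Before: T₁ = [430.0·0.42/(4σ)]^(1/4) = 168.0 K.
With α = 0.82, T₂ = 135.9 K.
ΔT = T₂ − T₁ = -32.07 K.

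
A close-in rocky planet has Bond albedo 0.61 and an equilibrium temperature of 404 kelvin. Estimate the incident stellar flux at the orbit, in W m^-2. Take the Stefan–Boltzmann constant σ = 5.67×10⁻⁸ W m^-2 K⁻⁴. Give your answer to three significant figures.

Invert the energy balance for S: S = 4σT⁴/(1−α).
σT⁴ = 5.67×10⁻⁸·(404)⁴ = 1510 W m^-2.
S = 4·1510/0.39 = 15490 W m^-2.

15500 W m^-2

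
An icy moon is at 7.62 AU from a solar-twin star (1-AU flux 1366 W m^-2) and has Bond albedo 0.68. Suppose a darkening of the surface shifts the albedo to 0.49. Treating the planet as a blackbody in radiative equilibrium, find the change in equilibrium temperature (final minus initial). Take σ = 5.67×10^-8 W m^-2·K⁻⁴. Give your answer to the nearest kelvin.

9 K

Irradiance scales as 1/d², so S = 1366 W m^-2 × (1/7.62)² = 23.53 W m^-2.
Initial: T₁ = [S(1−0.68)/(4σ)]^(1/4) = 75.90 K.
Final:   T₂ = [S(1−0.49)/(4σ)]^(1/4) = 85.28 K.
ΔT = T₂ − T₁ = 9.380 K.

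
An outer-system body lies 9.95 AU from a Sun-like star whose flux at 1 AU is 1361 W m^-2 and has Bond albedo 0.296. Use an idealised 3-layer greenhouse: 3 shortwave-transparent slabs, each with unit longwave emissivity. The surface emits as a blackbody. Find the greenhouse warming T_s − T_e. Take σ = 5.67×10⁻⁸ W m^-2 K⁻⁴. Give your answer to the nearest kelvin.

33 K

Flux at the orbit: S = 1361/(9.95)² = 13.75 W m^-2.
OLR = S(1−α)/4 = 2.419 W m^-2; the top layer radiates at T_e = 80.82 K.
Surface: T_s = (4)^¼·T_e = 114.3 K.
Warming: T_s − T_e = 33.48 K.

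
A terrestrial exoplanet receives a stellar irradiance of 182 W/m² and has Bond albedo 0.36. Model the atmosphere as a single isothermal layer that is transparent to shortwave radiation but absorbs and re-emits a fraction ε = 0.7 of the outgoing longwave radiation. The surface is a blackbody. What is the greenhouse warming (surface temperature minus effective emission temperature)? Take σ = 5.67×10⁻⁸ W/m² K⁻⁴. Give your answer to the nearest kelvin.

The planet radiates to space at T_e = [S(1−α)/(4σ)]^(1/4) = 150.5 K.
For a single slab of emissivity ε, T_s⁴ = 2T_e⁴/(2−ε); thus T_s = 150.5·(1.538)^(1/4) = 167.7 K.
T_s − T_e = 167.7 − 150.5 = 17.12 K.

17 kelvin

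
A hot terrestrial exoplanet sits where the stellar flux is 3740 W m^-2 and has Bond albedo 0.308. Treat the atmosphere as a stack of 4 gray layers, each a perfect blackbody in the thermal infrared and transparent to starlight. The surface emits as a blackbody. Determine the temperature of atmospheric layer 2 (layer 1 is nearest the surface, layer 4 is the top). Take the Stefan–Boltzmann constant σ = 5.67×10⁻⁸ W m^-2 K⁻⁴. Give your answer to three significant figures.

The effective emission temperature is T_e = [S(1−α)/(4σ)]^¼ = 326.8 K.
The net upward flux σT_e⁴ is constant between every pair of levels, so T_k⁴ = (N+1−k)T_e⁴.
T_2 = (3)^(1/4)·326.8 = 430.1 K.

430 kelvin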